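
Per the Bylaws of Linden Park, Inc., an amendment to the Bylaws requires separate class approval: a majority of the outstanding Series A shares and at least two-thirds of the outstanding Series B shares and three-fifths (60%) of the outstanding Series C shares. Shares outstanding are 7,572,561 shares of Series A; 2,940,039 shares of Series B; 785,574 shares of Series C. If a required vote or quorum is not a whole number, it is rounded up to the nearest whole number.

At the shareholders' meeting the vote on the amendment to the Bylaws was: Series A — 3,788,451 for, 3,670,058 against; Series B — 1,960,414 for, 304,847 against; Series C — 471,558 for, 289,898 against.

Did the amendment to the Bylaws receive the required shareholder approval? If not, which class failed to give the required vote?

Series A: a majority of 7572561 is 3786281; 3,786,281 required, 3,788,451 in favor — approved.
Series B: 2/3 of 2940039 = 1960026; 1,960,026 required, 1,960,414 in favor — approved.
Series C: 3/5 of 785574 = 471344.40, rounded up to 471345; 471,345 required, 471,558 in favor — approved.

Approved — every class gave the required vote.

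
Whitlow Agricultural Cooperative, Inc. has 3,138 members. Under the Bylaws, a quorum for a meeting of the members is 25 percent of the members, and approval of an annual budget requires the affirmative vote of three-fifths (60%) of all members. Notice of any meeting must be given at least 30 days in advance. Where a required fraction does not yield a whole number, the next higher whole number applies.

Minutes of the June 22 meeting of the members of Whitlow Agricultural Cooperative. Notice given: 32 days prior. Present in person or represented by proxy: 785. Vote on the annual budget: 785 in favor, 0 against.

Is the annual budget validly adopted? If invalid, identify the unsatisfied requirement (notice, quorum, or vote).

Notice: 32 days given; 30 required. Satisfied.
Quorum: 25% of 3,138 = 784.50, rounded up to 785; 785 present. Satisfied.
Vote: requires three-fifths of all members (3,138); 3/5 of 3138 = 1882.80, rounded up to 1883, so 1,883 needed; 785 in favor. Not satisfied.

Invalid — vote requirement not satisfied.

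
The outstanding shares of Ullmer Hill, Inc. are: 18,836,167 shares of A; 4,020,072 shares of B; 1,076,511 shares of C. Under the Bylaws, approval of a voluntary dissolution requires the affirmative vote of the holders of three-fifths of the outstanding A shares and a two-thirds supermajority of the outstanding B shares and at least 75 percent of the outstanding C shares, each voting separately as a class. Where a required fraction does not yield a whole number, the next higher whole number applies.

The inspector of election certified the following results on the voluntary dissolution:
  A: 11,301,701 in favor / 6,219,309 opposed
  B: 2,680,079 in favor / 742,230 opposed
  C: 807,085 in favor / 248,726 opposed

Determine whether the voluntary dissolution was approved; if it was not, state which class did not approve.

Not approved — the C shares did not give the required vote.

A: 3/5 of 18836167 = 11301700.20, rounded up to 11301701; 11,301,701 required, 11,301,701 in favor — approved.
B: 2/3 of 4020072 = 2680048; 2,680,048 required, 2,680,079 in favor — approved.
C: 3/4 of 1076511 = 807383.25, rounded up to 807384; 807,384 required, 807,085 in favor — not approved.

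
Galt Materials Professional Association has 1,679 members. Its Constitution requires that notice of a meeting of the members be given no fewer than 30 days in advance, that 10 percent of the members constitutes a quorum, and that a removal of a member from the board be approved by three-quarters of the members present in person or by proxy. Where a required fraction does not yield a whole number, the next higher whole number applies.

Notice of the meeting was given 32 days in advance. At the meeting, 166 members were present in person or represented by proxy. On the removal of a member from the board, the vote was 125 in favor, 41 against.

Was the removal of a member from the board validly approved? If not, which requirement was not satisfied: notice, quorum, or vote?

Invalid — quorum requirement not satisfied.

Notice: 32 days given; 30 required. Satisfied.
Quorum: 10% of 1,679 = 167.90, rounded up to 168; 166 present. Not satisfied.
Vote: requires three-fourths of those present (166); 3/4 of 166 = 124.50, rounded up to 125, so 125 needed; 125 in favor. Satisfied.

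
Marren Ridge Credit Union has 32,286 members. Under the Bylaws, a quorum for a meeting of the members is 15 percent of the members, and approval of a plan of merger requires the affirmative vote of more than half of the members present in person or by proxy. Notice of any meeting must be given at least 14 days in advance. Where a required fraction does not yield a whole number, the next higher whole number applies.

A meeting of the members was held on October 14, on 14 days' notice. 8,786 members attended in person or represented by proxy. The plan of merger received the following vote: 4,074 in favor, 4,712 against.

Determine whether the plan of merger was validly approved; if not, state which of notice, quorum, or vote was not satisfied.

Invalid — vote requirement not satisfied.

Notice: 14 days given; 14 required. Satisfied.
Quorum: 15% of 32,286 = 4,842.90, rounded up to 4,843; 8,786 present. Satisfied.
Vote: requires a majority of those present (8,786); a majority of 8786 is 4394, so 4,394 needed; 4,074 in favor. Not satisfied.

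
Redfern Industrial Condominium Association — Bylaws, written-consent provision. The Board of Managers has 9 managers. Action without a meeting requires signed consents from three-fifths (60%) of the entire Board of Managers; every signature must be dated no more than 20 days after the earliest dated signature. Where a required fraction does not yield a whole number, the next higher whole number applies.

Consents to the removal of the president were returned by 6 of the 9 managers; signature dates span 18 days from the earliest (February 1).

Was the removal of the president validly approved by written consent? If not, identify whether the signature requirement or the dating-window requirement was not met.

Signatures required: three-fifths (60%) of 9 — 3/5 of 9 = 5.40, rounded up to 6, so 6 needed; 6 signed. Sufficient.
Dating window: the latest signature is 18 days after the earliest; the limit is 20 days. Within the window.

Effective — both the signature and dating-window requirements are satisfied.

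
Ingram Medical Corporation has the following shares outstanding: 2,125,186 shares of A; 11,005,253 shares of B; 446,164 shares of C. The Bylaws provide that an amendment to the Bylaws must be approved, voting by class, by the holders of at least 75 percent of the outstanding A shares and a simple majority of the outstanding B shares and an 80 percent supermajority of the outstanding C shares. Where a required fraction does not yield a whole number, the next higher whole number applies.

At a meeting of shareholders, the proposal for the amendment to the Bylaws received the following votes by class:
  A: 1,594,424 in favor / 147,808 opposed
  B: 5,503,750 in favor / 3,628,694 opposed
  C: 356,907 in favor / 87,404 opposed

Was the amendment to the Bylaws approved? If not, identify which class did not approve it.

Not approved — the C shares did not give the required vote.

A: 3/4 of 2125186 = 1593889.50, rounded up to 1593890; 1,593,890 required, 1,594,424 in favor — approved.
B: a majority of 11005253 is 5502627; 5,502,627 required, 5,503,750 in favor — approved.
C: 4/5 of 446164 = 356931.20, rounded up to 356932; 356,932 required, 356,907 in favor — not approved.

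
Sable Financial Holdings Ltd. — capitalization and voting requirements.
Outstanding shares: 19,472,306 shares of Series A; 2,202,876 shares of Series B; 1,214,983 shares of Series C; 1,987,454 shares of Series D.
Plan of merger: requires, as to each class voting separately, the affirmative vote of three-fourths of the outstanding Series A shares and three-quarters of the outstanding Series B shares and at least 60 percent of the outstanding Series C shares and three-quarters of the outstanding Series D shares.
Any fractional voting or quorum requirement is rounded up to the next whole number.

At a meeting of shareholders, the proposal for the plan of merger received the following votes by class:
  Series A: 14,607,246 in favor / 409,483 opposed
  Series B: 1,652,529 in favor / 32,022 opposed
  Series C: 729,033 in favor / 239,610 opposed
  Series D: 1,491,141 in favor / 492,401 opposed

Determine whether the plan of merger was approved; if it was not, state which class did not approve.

Approved — every class gave the required vote.

Series A: 3/4 of 19472306 = 14604229.50, rounded up to 14604230; 14,604,230 required, 14,607,246 in favor — approved.
Series B: 3/4 of 2202876 = 1652157; 1,652,157 required, 1,652,529 in favor — approved.
Series C: 3/5 of 1214983 = 728989.80, rounded up to 728990; 728,990 required, 729,033 in favor — approved.
Series D: 3/4 of 1987454 = 1490590.50, rounded up to 1490591; 1,490,591 required, 1,491,141 in favor — approved.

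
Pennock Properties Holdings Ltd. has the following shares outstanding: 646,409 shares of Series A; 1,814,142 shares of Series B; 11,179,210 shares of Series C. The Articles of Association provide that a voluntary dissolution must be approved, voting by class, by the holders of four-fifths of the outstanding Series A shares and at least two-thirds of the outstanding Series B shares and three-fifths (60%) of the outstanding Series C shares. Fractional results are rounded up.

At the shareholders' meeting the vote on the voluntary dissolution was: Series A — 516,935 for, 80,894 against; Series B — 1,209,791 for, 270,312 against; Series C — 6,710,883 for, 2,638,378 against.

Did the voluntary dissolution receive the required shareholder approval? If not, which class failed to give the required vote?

Series A: 4/5 of 646409 = 517127.20, rounded up to 517128; 517,128 required, 516,935 in favor — not approved.
Series B: 2/3 of 1814142 = 1209428; 1,209,428 required, 1,209,791 in favor — approved.
Series C: 3/5 of 11179210 = 6707526; 6,707,526 required, 6,710,883 in favor — approved.

Not approved — the Series A shares did not give the required vote.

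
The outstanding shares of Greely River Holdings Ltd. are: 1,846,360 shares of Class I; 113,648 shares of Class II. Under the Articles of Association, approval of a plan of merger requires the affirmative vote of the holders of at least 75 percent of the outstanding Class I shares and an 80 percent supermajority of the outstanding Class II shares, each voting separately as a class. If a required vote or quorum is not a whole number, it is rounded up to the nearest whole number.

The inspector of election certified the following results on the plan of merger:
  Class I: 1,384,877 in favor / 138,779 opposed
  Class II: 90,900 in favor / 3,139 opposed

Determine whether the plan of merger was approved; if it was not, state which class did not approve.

Class I: 3/4 of 1846360 = 1384770; 1,384,770 required, 1,384,877 in favor — approved.
Class II: 4/5 of 113648 = 90918.40, rounded up to 90919; 90,919 required, 90,900 in favor — not approved.

Not approved — the Class II shares did not give the required vote.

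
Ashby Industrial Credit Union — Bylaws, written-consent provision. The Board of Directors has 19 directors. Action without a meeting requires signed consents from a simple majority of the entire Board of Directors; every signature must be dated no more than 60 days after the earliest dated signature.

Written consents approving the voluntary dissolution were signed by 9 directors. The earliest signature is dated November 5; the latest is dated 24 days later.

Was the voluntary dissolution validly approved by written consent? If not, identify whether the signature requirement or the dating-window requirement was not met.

Signatures required: a simple majority of 19 — a majority of 19 is 10, so 10 needed; 9 signed. Insufficient.
Dating window: the latest signature is 24 days after the earliest; the limit is 60 days. Within the window.

Not effective — insufficient signatures.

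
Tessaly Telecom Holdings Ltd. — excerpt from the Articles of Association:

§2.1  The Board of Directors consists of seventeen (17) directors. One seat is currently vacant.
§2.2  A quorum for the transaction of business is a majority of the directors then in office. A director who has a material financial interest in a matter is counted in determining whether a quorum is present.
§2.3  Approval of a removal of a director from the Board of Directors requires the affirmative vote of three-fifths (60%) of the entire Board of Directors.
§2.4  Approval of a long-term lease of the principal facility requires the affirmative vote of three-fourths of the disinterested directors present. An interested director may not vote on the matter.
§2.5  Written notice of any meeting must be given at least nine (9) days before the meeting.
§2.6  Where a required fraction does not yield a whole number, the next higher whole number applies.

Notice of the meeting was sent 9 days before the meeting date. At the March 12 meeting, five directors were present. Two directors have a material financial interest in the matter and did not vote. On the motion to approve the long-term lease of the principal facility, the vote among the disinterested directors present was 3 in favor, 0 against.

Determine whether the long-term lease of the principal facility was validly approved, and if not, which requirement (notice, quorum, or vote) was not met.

Notice: 9 days given; 9 required (9 ≥ 9). Satisfied.
Quorum: 5 present (interested directors count toward quorum); quorum is 9. Not satisfied.
Vote: the long-term lease of the principal facility requires three-fourths of the disinterested directors present (5 − 2 = 3). 3/4 of 3 = 2.25, rounded up to 3, so 3 affirmative votes are needed; 3 voted in favor. Satisfied. (Moot — without a quorum no business can be validly transacted.)

Invalid — quorum requirement not satisfied.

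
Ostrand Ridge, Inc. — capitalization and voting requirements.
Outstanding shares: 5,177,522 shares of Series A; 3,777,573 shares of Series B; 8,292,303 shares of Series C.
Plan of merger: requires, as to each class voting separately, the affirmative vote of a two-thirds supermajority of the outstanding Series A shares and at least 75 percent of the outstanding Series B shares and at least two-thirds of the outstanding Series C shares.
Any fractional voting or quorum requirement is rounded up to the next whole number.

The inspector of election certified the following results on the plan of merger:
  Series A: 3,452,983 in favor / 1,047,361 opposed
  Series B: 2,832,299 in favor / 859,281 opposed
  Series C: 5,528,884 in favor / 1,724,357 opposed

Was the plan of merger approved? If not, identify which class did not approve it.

Series A: 2/3 of 5177522 = 3451681.33, rounded up to 3451682; 3,451,682 required, 3,452,983 in favor — approved.
Series B: 3/4 of 3777573 = 2833179.75, rounded up to 2833180; 2,833,180 required, 2,832,299 in favor — not approved.
Series C: 2/3 of 8292303 = 5528202; 5,528,202 required, 5,528,884 in favor — approved.

Not approved — the Series B shares did not give the required vote.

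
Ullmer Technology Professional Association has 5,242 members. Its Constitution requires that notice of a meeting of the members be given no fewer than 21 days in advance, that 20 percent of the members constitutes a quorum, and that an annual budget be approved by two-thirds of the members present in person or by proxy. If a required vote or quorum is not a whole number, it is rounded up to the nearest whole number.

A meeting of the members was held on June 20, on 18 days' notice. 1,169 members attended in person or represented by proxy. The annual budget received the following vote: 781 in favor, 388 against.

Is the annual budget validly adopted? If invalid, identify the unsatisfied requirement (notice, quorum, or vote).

Notice: 18 days given; 21 required. Not satisfied.
Quorum: 20% of 5,242 = 1,048.40, rounded up to 1,049; 1,169 present. Satisfied.
Vote: requires two-thirds of those present (1,169); 2/3 of 1169 = 779.33, rounded up to 780, so 780 needed; 781 in favor. Satisfied.

Invalid — notice requirement not satisfied.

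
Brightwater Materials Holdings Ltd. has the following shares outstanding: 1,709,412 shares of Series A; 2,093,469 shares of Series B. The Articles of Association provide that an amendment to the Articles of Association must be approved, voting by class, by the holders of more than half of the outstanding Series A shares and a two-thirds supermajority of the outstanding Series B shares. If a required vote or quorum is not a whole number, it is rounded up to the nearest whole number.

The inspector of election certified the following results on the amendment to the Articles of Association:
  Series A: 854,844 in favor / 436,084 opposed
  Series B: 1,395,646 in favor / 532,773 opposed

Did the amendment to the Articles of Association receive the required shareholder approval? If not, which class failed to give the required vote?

Series A: a majority of 1709412 is 854707; 854,707 required, 854,844 in favor — approved.
Series B: 2/3 of 2093469 = 1395646; 1,395,646 required, 1,395,646 in favor — approved.

Approved — every class gave the required vote.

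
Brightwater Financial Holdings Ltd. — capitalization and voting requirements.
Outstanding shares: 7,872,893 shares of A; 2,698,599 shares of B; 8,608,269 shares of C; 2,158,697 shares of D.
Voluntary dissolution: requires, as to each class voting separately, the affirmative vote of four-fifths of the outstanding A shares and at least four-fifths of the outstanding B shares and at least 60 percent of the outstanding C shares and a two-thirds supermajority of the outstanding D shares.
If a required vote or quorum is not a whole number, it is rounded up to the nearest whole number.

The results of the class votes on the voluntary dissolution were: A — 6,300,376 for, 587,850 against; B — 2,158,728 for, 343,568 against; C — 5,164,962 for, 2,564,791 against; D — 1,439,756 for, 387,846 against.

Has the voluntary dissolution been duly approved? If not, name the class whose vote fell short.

Not approved — the B shares did not give the required vote.

A: 4/5 of 7872893 = 6298314.40, rounded up to 6298315; 6,298,315 required, 6,300,376 in favor — approved.
B: 4/5 of 2698599 = 2158879.20, rounded up to 2158880; 2,158,880 required, 2,158,728 in favor — not approved.
C: 3/5 of 8608269 = 5164961.40, rounded up to 5164962; 5,164,962 required, 5,164,962 in favor — approved.
D: 2/3 of 2158697 = 1439131.33, rounded up to 1439132; 1,439,132 required, 1,439,756 in favor — approved.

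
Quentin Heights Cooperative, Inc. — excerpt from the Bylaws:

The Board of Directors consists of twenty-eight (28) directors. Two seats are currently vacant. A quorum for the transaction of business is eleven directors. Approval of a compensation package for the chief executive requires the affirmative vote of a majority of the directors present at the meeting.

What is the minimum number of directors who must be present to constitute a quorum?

The quorum is fixed at 11.

11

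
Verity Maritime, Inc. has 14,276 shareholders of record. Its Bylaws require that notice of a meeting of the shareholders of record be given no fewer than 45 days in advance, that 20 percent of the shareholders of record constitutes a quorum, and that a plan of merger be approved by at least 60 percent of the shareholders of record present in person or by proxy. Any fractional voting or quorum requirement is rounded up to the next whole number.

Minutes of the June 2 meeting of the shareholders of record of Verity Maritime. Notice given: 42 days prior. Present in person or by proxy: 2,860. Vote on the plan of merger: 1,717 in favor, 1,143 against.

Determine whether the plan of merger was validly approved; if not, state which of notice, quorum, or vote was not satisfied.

Invalid — notice requirement not satisfied.

Notice: 42 days given; 45 required. Not satisfied.
Quorum: 20% of 14,276 = 2,855.20, rounded up to 2,856; 2,860 present. Satisfied.
Vote: requires three-fifths of those present (2,860); 3/5 of 2860 = 1716, so 1,716 needed; 1,717 in favor. Satisfied.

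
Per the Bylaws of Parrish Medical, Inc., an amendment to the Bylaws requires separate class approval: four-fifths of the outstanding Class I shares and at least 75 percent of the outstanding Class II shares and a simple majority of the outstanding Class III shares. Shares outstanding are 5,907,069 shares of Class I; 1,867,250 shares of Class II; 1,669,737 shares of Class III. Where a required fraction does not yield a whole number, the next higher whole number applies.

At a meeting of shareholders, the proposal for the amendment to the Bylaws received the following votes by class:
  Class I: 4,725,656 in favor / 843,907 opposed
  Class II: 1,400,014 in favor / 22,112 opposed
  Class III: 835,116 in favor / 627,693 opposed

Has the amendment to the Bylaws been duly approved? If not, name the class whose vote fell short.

Class I: 4/5 of 5907069 = 4725655.20, rounded up to 4725656; 4,725,656 required, 4,725,656 in favor — approved.
Class II: 3/4 of 1867250 = 1400437.50, rounded up to 1400438; 1,400,438 required, 1,400,014 in favor — not approved.
Class III: a majority of 1669737 is 834869; 834,869 required, 835,116 in favor — approved.

Not approved — the Class II shares did not give the required vote.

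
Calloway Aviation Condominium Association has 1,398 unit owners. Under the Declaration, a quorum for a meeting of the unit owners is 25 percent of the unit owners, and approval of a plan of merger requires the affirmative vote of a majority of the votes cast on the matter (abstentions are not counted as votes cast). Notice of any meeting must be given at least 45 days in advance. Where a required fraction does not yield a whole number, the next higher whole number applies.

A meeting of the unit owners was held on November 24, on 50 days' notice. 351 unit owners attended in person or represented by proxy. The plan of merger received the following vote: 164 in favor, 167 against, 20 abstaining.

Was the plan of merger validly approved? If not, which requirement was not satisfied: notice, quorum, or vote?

Notice: 50 days given; 45 required. Satisfied.
Quorum: 25% of 1,398 = 349.50, rounded up to 350; 351 present. Satisfied.
Vote: requires a majority of the votes cast (351 − 20 abstaining = 331); a majority of 331 is 166, so 166 needed; 164 in favor. Not satisfied.

Invalid — vote requirement not satisfied.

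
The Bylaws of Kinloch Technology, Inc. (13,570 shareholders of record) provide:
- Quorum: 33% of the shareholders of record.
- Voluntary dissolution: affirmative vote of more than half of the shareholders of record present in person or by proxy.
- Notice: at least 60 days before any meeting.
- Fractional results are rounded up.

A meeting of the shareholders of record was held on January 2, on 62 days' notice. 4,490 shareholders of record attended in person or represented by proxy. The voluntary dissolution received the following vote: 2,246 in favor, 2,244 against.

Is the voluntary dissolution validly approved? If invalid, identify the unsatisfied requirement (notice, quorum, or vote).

Notice: 62 days given; 60 required. Satisfied.
Quorum: 33% of 13,570 = 4,478.10, rounded up to 4,479; 4,490 present. Satisfied.
Vote: requires a majority of those present (4,490); a majority of 4490 is 2246, so 2,246 needed; 2,246 in favor. Satisfied.

Valid — all requirements satisfied.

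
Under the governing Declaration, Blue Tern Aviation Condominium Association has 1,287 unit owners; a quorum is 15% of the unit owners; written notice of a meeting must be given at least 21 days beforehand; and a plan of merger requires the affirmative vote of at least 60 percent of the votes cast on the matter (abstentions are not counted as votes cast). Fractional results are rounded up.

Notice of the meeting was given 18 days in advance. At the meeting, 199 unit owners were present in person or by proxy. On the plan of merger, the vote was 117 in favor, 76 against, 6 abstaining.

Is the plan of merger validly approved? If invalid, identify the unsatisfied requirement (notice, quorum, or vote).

Invalid — notice requirement not satisfied.

Notice: 18 days given; 21 required. Not satisfied.
Quorum: 15% of 1,287 = 193.05, rounded up to 194; 199 present. Satisfied.
Vote: requires three-fifths of the votes cast (199 − 6 abstaining = 193); 3/5 of 193 = 115.80, rounded up to 116, so 116 needed; 117 in favor. Satisfied.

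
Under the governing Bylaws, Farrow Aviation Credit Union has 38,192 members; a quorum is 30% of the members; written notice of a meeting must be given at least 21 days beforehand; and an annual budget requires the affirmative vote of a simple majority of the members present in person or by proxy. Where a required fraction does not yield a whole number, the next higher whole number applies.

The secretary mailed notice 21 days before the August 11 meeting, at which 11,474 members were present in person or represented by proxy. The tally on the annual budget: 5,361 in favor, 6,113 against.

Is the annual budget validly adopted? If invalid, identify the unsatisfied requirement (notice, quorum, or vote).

Notice: 21 days given; 21 required. Satisfied.
Quorum: 30% of 38,192 = 11,457.60, rounded up to 11,458; 11,474 present. Satisfied.
Vote: requires a majority of those present (11,474); a majority of 11474 is 5738, so 5,738 needed; 5,361 in favor. Not satisfied.

Invalid — vote requirement not satisfied.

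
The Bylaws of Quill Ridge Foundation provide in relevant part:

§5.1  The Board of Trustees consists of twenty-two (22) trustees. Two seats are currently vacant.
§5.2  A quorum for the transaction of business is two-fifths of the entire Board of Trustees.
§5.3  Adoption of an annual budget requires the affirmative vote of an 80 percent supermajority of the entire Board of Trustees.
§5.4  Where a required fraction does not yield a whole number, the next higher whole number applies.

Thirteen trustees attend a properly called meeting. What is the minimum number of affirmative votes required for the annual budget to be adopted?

The annual budget requires four-fifths of the entire Board of Trustees (22).
4/5 of 22 = 17.60, rounded up to 18.
(Only 13 can vote, so the annual budget cannot pass at this meeting, but the required vote is still 18.)

18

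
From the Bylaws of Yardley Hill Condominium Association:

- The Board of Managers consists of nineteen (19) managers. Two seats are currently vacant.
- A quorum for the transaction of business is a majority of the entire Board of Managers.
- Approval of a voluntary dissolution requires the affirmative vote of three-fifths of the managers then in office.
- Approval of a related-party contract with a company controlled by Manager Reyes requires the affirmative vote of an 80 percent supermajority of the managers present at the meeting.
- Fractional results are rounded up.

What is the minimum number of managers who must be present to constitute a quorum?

A majority of 19 is 10.

10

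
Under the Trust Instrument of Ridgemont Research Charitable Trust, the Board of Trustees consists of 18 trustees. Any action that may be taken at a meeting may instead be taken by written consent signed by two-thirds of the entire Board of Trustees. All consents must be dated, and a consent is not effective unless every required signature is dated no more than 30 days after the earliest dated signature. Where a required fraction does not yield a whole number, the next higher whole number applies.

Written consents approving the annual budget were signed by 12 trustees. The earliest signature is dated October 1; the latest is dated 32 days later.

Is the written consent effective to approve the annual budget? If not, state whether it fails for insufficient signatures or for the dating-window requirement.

Signatures required: two-thirds of 18 — 2/3 of 18 = 12, so 12 needed; 12 signed. Sufficient.
Dating window: the latest signature is 32 days after the earliest; the limit is 30 days. Outside the window.

Not effective — dating-window requirement not satisfied.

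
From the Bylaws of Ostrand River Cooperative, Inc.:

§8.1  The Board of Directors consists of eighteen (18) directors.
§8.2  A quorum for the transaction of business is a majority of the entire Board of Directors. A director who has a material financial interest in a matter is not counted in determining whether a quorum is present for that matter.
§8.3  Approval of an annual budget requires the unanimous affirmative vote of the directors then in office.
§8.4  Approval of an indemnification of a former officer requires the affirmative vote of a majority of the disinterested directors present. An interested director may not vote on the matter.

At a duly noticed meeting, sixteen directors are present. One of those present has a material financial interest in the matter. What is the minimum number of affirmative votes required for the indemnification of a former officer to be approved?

The indemnification of a former officer requires a majority of the disinterested directors present (16 − 1 = 15).
A majority of 15 is 8.

8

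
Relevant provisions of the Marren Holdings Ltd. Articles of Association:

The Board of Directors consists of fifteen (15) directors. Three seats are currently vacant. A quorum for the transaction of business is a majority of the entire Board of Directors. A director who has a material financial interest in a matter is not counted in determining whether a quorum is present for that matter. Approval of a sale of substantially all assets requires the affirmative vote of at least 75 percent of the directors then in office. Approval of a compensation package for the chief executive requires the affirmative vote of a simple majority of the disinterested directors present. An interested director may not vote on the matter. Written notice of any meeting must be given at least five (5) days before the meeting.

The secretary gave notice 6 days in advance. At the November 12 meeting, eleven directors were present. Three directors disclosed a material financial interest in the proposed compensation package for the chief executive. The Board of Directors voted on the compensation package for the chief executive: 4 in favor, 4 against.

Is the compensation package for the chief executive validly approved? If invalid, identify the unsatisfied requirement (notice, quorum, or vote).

Notice: 6 days given; 5 required (6 ≥ 5). Satisfied.
Quorum: 11 present, but the 3 interested directors do not count, leaving 8. Quorum is 8. Satisfied.
Vote: the compensation package for the chief executive requires a majority of the disinterested directors present (11 − 3 = 8). A majority of 8 is 5, so 5 affirmative votes are needed; 4 voted in favor. Not satisfied.

Invalid — vote requirement not satisfied.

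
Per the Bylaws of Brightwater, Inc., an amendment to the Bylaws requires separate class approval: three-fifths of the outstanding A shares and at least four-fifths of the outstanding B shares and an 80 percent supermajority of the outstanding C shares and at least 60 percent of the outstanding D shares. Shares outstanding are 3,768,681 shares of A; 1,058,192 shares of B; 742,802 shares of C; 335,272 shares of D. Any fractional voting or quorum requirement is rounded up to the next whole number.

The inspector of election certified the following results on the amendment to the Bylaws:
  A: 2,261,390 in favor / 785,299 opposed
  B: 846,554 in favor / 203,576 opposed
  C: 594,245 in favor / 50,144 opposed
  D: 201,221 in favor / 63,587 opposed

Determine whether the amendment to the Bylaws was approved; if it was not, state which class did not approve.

Approved — every class gave the required vote.

A: 3/5 of 3768681 = 2261208.60, rounded up to 2261209; 2,261,209 required, 2,261,390 in favor — approved.
B: 4/5 of 1058192 = 846553.60, rounded up to 846554; 846,554 required, 846,554 in favor — approved.
C: 4/5 of 742802 = 594241.60, rounded up to 594242; 594,242 required, 594,245 in favor — approved.
D: 3/5 of 335272 = 201163.20, rounded up to 201164; 201,164 required, 201,221 in favor — approved.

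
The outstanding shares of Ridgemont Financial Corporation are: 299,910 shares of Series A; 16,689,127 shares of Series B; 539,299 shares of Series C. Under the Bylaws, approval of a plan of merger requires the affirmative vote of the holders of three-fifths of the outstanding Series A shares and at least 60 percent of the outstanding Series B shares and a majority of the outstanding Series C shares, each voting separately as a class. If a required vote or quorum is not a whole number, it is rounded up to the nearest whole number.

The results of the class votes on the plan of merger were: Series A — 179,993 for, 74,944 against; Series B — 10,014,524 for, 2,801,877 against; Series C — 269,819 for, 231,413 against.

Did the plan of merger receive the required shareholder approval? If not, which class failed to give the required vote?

Series A: 3/5 of 299910 = 179946; 179,946 required, 179,993 in favor — approved.
Series B: 3/5 of 16689127 = 10013476.20, rounded up to 10013477; 10,013,477 required, 10,014,524 in favor — approved.
Series C: a majority of 539299 is 269650; 269,650 required, 269,819 in favor — approved.

Approved — every class gave the required vote.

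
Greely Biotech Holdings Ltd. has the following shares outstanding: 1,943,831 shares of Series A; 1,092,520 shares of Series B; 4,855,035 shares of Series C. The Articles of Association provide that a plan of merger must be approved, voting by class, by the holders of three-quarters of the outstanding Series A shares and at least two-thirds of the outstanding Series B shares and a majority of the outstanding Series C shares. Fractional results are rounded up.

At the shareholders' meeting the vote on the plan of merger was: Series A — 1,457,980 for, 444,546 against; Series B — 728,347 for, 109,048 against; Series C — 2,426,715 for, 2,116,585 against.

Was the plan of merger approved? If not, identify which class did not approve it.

Not approved — the Series C shares did not give the required vote.

Series A: 3/4 of 1943831 = 1457873.25, rounded up to 1457874; 1,457,874 required, 1,457,980 in favor — approved.
Series B: 2/3 of 1092520 = 728346.67, rounded up to 728347; 728,347 required, 728,347 in favor — approved.
Series C: a majority of 4855035 is 2427518; 2,427,518 required, 2,426,715 in favor — not approved.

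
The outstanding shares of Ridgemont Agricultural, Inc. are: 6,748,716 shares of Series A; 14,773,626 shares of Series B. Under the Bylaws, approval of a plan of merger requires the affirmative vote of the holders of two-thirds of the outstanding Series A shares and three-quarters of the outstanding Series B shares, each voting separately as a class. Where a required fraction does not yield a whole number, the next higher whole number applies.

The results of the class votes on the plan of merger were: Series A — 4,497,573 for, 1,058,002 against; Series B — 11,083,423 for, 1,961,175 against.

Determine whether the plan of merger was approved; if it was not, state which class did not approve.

Series A: 2/3 of 6748716 = 4499144; 4,499,144 required, 4,497,573 in favor — not approved.
Series B: 3/4 of 14773626 = 11080219.50, rounded up to 11080220; 11,080,220 required, 11,083,423 in favor — approved.

Not approved — the Series A shares did not give the required vote.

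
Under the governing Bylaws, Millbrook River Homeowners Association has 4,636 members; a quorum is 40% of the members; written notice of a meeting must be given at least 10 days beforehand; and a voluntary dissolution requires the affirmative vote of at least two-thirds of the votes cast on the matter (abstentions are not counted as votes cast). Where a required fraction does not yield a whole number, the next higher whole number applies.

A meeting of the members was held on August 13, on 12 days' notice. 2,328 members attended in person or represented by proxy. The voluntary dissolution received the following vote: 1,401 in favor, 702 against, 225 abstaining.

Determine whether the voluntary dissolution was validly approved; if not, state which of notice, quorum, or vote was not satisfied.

Invalid — vote requirement not satisfied.

Notice: 12 days given; 10 required. Satisfied.
Quorum: 40% of 4,636 = 1,854.40, rounded up to 1,855; 2,328 present. Satisfied.
Vote: requires two-thirds of the votes cast (2,328 − 225 abstaining = 2,103); 2/3 of 2103 = 1402, so 1,402 needed; 1,401 in favor. Not satisfied.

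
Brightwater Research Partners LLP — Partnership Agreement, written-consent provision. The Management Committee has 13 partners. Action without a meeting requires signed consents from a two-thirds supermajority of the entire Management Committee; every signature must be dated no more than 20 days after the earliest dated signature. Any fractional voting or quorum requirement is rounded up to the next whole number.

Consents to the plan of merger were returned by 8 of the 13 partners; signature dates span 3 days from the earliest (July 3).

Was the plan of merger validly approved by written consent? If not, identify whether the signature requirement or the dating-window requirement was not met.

Not effective — insufficient signatures.

Signatures required: a two-thirds supermajority of 13 — 2/3 of 13 = 8.67, rounded up to 9, so 9 needed; 8 signed. Insufficient.
Dating window: the latest signature is 3 days after the earliest; the limit is 20 days. Within the window.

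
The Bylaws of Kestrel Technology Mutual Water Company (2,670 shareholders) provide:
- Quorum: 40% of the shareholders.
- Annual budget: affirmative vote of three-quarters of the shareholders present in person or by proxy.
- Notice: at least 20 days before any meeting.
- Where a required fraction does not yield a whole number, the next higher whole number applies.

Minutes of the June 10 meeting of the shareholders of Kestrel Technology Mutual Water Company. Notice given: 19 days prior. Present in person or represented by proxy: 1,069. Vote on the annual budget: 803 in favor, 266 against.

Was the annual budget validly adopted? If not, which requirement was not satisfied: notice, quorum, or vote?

Invalid — notice requirement not satisfied.

Notice: 19 days given; 20 required. Not satisfied.
Quorum: 40% of 2,670 = 1,068; 1,069 present. Satisfied.
Vote: requires three-fourths of those present (1,069); 3/4 of 1069 = 801.75, rounded up to 802, so 802 needed; 803 in favor. Satisfied.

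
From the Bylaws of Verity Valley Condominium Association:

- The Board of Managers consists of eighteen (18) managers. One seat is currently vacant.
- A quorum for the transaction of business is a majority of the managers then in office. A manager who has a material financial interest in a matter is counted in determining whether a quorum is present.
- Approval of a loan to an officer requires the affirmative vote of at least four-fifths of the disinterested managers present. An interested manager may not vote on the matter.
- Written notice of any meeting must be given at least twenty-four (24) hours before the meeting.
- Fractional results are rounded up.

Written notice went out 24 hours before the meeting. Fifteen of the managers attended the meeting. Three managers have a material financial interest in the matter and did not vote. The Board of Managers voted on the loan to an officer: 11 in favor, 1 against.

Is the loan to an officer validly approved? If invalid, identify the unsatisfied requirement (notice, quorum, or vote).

Valid — all requirements satisfied.

Notice: 24 hours given; 24 required (24 ≥ 24). Satisfied.
Quorum: 15 present (interested managers count toward quorum); quorum is 9. Satisfied.
Vote: the loan to an officer requires four-fifths of the disinterested managers present (15 − 3 = 12). 4/5 of 12 = 9.60, rounded up to 10, so 10 affirmative votes are needed; 11 voted in favor. Satisfied.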